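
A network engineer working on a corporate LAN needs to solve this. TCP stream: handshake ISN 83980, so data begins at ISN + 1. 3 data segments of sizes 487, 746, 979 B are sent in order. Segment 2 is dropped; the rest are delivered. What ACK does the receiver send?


SYN uses sequence number 83980; first data byte = ISN + 1 = 83981.
Segment 1: SEQ = 83981, len = 487 B, covers [83981, 84467]
Segment 2: SEQ = 84468, len = 746 B, covers [84468, 85213] [LOST]
Segment 3: SEQ = 85214, len = 979 B, covers [85214, 86192]
In-order data received: bytes [83981, 84467] (segments 1..1).
Segment 2 missing -> gap begins at byte 84468; later segments buffered out of order.
Cumulative ACK = next expected in-order byte = 83981 + 487 = 84468

84468


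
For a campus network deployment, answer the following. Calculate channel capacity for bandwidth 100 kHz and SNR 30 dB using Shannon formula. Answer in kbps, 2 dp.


Given: B = 100 kHz, SNR = 30 dB
SNR linear = 10^(30/10) = 1000
1 + SNR = 1001
log2(1001) = 9.9672262588
C = 100 * 1000 * 9.9672262588 = 996722.6259 bps
C = 996.722626 kbps -> 996.72 kbps (2 dp)

996.72


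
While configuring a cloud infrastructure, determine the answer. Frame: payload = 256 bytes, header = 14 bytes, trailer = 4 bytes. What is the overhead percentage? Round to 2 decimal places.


Given: payload = 256 B, header = 14 B, trailer = 4 B
Overhead bytes = header + trailer = 14 + 4 = 18
Total frame = payload + overhead = 256 + 18 = 274
Overhead % = 18 / 274 * 100 = 6.5693% -> 6.57% (2 dp)

6.57


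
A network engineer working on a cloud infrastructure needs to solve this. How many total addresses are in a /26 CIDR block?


Given: CIDR prefix /26
Host bits = 32 - 26 = 6
Total addresses = 2^6 = 64

64


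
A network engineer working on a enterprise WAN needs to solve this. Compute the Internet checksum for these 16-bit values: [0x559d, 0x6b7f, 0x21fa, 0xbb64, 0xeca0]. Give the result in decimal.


Given words: [0x559d, 0x6b7f, 0x21fa, 0xbb64, 0xeca0]
Step 1: Sum all words
Raw sum = 21917 + 27519 + 8698 + 47972 + 60576 = 166682
Step 2: Fold carry: (35610 + 2) = 35612
One's complement = ~35612 & 0xFFFF = 29923

29923


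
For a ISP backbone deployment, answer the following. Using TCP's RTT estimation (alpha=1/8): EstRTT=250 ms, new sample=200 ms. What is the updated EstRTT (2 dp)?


Given: EstRTT = 250 ms, SampleRTT = 200 ms, alpha = 1/8
New EstRTT = (1 - alpha) * EstRTT + alpha * SampleRTT
(7/8) * 250 = 218.75
(1/8) * 200 = 25
New EstRTT = 218.75 + 25 = 243.75 ms -> 243.75 ms (2 dp)

243.75


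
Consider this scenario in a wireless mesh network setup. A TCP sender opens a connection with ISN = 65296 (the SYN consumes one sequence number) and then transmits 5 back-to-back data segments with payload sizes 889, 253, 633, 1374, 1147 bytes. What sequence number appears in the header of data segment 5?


The SYN occupies sequence number ISN = 65296, so the first data byte is ISN + 1 = 65297.
SEQ of data segment i = (ISN + 1) + sum of payload sizes of segments 1..i-1.
Segment 1: SEQ = 65297, payload = 889 bytes
Segment 2: SEQ = 66186, payload = 253 bytes
Segment 3: SEQ = 66439, payload = 633 bytes
Segment 4: SEQ = 67072, payload = 1374 bytes
Segment 5: SEQ = 68446, payload = 1147 bytes
SEQ of segment 5 = 65297 + 889 + 253 + 633 + 1374 = 68446

68446


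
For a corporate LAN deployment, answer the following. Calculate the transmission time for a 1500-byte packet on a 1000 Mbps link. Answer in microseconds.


Given: packet = 1500 bytes, bandwidth = 1000 Mbps
Packet in bits = 1500 * 8 = 12000 bits
Bandwidth = 1000 * 10^6 = 1000000000 bps
Time = 12000 / 1000000000 seconds
Time in us = 12000 * 10^6 / 1000000000 = 12

12


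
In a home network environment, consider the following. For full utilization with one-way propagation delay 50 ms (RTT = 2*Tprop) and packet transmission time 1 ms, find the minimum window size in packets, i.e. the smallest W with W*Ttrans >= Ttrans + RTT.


Given: Ttrans = 1 ms, RTT = 100 ms (= 2 * Tprop, Tprop = 50 ms)
Time until first ACK returns = Ttrans + RTT = 1 + 100 = 101 ms
Need W * Ttrans >= Ttrans + RTT  ->  W >= (Ttrans + RTT) / Ttrans
(Ttrans + RTT) / Ttrans = 101 / 1 = 101
W_min = ceil(101) = 101

101


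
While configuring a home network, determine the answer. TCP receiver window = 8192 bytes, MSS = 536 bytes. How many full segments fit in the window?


Given: RWND = 8192 bytes, MSS = 536 bytes
Full segments = floor(RWND / MSS)
Full segments = floor(8192 / 536)
Full segments = floor(15.2836) = 15

15


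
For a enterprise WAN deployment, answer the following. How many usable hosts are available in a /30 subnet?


Given: subnet mask /30
Host bits = 32 - 30 = 2
Total addresses = 2^2 = 4
Usable hosts = 4 - 2 (network + broadcast) = 2

2


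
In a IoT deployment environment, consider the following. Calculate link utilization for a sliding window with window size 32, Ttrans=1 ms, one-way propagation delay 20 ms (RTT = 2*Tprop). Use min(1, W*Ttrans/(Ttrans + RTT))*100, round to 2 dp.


Given: W = 32, Ttrans = 1 ms, RTT = 40 ms (= 2 * Tprop, Tprop = 20 ms)
Cycle time = Ttrans + RTT = 1 + 40 = 41 ms (first packet sent until its ACK returns)
W * Ttrans = 32 * 1 = 32 ms of sending per cycle
W * Ttrans / (Ttrans + RTT) = 32 / 41 = 0.780488
U = min(1, 0.780488) = 0.780488
U% = 78.05%

78.05


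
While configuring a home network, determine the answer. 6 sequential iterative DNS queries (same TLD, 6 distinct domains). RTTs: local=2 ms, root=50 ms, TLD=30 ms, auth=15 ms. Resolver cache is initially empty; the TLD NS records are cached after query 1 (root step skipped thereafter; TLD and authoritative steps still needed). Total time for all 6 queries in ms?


Lookup 1 (cold cache): local + root + TLD + auth = 2 + 50 + 30 + 15 = 97 ms
Lookups 2..6 (TLD NS cached -> skip root; new domain -> still ask TLD and auth): local + TLD + auth = 2 + 30 + 15 = 47 ms each
Remaining 5 lookups: 5 * 47 = 235 ms
Total = 97 + 235 = 332 ms

332


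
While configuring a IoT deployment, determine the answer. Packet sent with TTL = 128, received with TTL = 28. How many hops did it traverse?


Given: initial TTL = 128, received TTL = 28
Hops = initial TTL - received TTL
Hops = 128 - 28 = 100

100


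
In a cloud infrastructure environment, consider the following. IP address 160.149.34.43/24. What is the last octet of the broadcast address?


Given: IP = 160.149.34.43, prefix = /24
Host bits = 32 - 24 = 8
Network last octet = 43 AND mask = 0
Host part size = 2^8 - 1 = 255
Broadcast last octet = 0 OR 255 = 255

255


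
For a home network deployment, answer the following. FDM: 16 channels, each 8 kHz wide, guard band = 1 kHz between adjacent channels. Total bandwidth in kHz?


Given: 16 channels, 8 kHz each, guard = 1 kHz
Channel bandwidth = 16 * 8 = 128 kHz
Guard bands = 15 gaps * 1 kHz = 15 kHz
Total = 128 + 15 = 143 kHz

143


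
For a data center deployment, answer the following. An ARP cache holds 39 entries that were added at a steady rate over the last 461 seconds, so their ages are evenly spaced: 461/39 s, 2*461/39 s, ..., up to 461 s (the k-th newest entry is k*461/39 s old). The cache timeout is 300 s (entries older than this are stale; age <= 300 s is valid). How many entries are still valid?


Ages are k * 461/39 s for k = 1..39 (spacing = 11.8205 s).
Entry k is valid iff k * 461/39 <= 300 iff k <= 39 * 300 / 461 = 25.3796
n_valid = floor(25.3796) = 25
(n_stale = 39 - 25 = 14)

25


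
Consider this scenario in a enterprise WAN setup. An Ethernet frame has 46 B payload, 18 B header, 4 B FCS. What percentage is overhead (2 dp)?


Given: payload = 46 B, header = 18 B, trailer = 4 B
Overhead bytes = header + trailer = 18 + 4 = 22
Total frame = payload + overhead = 46 + 22 = 68
Overhead % = 22 / 68 * 100 = 32.3529% -> 32.35% (2 dp)

32.35


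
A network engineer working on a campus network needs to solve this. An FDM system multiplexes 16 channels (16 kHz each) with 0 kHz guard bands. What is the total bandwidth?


Given: 16 channels, 16 kHz each, guard = 0 kHz
Channel bandwidth = 16 * 16 = 256 kHz
Guard bands = 15 gaps * 0 kHz = 0 kHz
Total = 256 + 0 = 256 kHz

256


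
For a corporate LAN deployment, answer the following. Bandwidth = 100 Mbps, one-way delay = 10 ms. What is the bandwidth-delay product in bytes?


Given: bandwidth = 100 Mbps, delay = 10 ms
BDP in bits = 100 * 10^6 * 10 / 1000
BDP in bits = 1000000
BDP in bytes = 1000000 / 8 = 125000

125000


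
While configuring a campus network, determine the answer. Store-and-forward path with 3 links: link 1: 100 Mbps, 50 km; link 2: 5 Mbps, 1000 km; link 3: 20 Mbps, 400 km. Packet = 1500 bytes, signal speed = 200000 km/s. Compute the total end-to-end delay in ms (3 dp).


Packet = 1500 bytes = 12000 bits. Store-and-forward: sum (t_trans + t_prop) per link.
Link 1: t_trans = 12000/(100*10^6) s = 0.1200 ms; t_prop = 50/200000 s = 0.2500 ms; subtotal = 0.3700 ms
Link 2: t_trans = 12000/(5*10^6) s = 2.4000 ms; t_prop = 1000/200000 s = 5.0000 ms; subtotal = 7.4000 ms
Link 3: t_trans = 12000/(20*10^6) s = 0.6000 ms; t_prop = 400/200000 s = 2.0000 ms; subtotal = 2.6000 ms
End-to-end = 0.3700 + 7.4000 + 2.6000 = 10.3700 ms -> 10.370 ms (3 dp)

10.370


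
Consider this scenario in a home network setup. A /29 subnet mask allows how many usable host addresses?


Given: subnet mask /29
Host bits = 32 - 29 = 3
Total addresses = 2^3 = 8
Usable hosts = 8 - 2 (network + broadcast) = 6

6


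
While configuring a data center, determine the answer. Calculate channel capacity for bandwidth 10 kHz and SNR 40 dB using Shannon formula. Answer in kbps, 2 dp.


Given: B = 10 kHz, SNR = 40 dB
SNR linear = 10^(40/10) = 10000
1 + SNR = 10001
log2(10001) = 13.2878566418
C = 10 * 1000 * 13.2878566418 = 132878.5664 bps
C = 132.878566 kbps -> 132.88 kbps (2 dp)

132.88


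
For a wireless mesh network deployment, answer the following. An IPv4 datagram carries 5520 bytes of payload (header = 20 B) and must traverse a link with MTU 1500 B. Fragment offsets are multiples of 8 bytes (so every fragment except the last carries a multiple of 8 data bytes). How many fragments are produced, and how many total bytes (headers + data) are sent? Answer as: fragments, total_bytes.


Max data per non-final fragment = floor((MTU - header)/8)*8 = floor((1500 - 20)/8)*8 = floor(1480/8)*8 = 1480 B
Final fragment needs no 8-byte alignment: it can carry up to MTU - header = 1480 B
Non-final fragments needed = ceil((payload - 1480) / 1480) = ceil(4040/1480) = ceil(2.7297) = 3
Number of fragments = 3 + 1 = 4
Fragment sizes (data): 3 * 1480 B + 1080 B (last, 1080 <= 1480 OK)
Total bytes sent = payload + n_frags * header = 5520 + 4*20 = 5520 + 80 = 5600 B

4, 5600


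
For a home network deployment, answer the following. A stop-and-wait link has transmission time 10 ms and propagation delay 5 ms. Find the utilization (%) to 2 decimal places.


Given: Ttrans = 10 ms, Tprop = 5 ms
RTT = 2 * Tprop = 2 * 5 = 10 ms
U = Ttrans / (Ttrans + RTT)
U = 10 / (10 + 10)
U = 10 / 20 = 0.5
U% = 50.00%

50.00


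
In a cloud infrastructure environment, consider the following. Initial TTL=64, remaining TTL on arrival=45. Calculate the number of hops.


Given: initial TTL = 64, received TTL = 45
Hops = initial TTL - received TTL
Hops = 64 - 45 = 19

19


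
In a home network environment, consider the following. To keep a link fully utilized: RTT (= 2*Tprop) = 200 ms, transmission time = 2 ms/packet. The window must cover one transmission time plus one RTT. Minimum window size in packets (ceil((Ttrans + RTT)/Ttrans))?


Given: Ttrans = 2 ms, RTT = 200 ms (= 2 * Tprop, Tprop = 100 ms)
Time until first ACK returns = Ttrans + RTT = 2 + 200 = 202 ms
Need W * Ttrans >= Ttrans + RTT  ->  W >= (Ttrans + RTT) / Ttrans
(Ttrans + RTT) / Ttrans = 202 / 2 = 101
W_min = ceil(101) = 101

101


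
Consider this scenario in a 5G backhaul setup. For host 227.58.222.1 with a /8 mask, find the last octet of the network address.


Given: IP = 227.58.222.1, prefix = /8
Subnet mask = 255.0.0.0
Last octet of IP: 1
Last octet of mask: 0
Network last octet = 1 AND 0 = 0

0


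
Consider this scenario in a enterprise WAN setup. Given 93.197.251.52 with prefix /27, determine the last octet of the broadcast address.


Given: IP = 93.197.251.52, prefix = /27
Host bits = 32 - 27 = 5
Network last octet = 52 AND mask = 32
Host part size = 2^5 - 1 = 31
Broadcast last octet = 32 OR 31 = 63

63


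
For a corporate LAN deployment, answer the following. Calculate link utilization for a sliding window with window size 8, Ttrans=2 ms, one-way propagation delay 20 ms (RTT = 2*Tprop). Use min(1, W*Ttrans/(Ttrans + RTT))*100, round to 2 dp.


Given: W = 8, Ttrans = 2 ms, RTT = 40 ms (= 2 * Tprop, Tprop = 20 ms)
Cycle time = Ttrans + RTT = 2 + 40 = 42 ms (first packet sent until its ACK returns)
W * Ttrans = 8 * 2 = 16 ms of sending per cycle
W * Ttrans / (Ttrans + RTT) = 16 / 42 = 0.380952
U = min(1, 0.380952) = 0.380952
U% = 38.10%

38.10


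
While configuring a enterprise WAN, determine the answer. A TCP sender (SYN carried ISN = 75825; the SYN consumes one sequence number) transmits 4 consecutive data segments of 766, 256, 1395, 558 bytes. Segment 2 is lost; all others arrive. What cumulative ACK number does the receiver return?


SYN uses sequence number 75825; first data byte = ISN + 1 = 75826.
Segment 1: SEQ = 75826, len = 766 B, covers [75826, 76591]
Segment 2: SEQ = 76592, len = 256 B, covers [76592, 76847] [LOST]
Segment 3: SEQ = 76848, len = 1395 B, covers [76848, 78242]
Segment 4: SEQ = 78243, len = 558 B, covers [78243, 78800]
In-order data received: bytes [75826, 76591] (segments 1..1).
Segment 2 missing -> gap begins at byte 76592; later segments buffered out of order.
Cumulative ACK = next expected in-order byte = 75826 + 766 = 76592

76592


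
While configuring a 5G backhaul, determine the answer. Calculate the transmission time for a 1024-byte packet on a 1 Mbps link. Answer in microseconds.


Given: packet = 1024 bytes, bandwidth = 1 Mbps
Packet in bits = 1024 * 8 = 8192 bits
Bandwidth = 1 * 10^6 = 1000000 bps
Time = 8192 / 1000000 seconds
Time in us = 8192 * 10^6 / 1000000 = 8192

8192


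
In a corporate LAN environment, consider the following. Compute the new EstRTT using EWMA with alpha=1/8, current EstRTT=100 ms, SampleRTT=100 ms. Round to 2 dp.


Given: EstRTT = 100 ms, SampleRTT = 100 ms, alpha = 1/8
New EstRTT = (1 - alpha) * EstRTT + alpha * SampleRTT
(7/8) * 100 = 87.5
(1/8) * 100 = 12.5
New EstRTT = 87.5 + 12.5 = 100 ms -> 100.00 ms (2 dp)

100.00


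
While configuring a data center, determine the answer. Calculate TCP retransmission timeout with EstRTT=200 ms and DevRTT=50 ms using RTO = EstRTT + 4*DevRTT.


Given: EstRTT = 200 ms, DevRTT = 50 ms
Timeout = EstRTT + 4 * DevRTT
4 * DevRTT = 4 * 50 = 200
Timeout = 200 + 200 = 400 ms

400


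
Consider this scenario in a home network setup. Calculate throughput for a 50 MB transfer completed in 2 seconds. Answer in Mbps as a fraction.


Given: file = 50 MB, time = 2 s
File in Mb = 50 * 8 = 400 Mb
Throughput = 400 / 2 Mbps
Throughput = 200 Mbps

200


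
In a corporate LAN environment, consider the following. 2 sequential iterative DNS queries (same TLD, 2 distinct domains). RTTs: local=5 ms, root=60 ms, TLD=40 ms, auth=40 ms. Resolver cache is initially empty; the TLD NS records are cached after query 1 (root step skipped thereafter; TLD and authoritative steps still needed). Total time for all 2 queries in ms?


Lookup 1 (cold cache): local + root + TLD + auth = 5 + 60 + 40 + 40 = 145 ms
Lookups 2..2 (TLD NS cached -> skip root; new domain -> still ask TLD and auth): local + TLD + auth = 5 + 40 + 40 = 85 ms each
Remaining 1 lookups: 1 * 85 = 85 ms
Total = 145 + 85 = 230 ms

230


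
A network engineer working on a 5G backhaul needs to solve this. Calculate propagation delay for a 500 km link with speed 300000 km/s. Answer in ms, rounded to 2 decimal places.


Given: distance = 500 km, speed = 300000 km/s
Delay = distance / speed = 500 / 300000 seconds
Delay in ms = 500 * 1000 / 300000
Delay = 1.6667 ms
Rounded to 2 dp = 1.67 ms

1.67


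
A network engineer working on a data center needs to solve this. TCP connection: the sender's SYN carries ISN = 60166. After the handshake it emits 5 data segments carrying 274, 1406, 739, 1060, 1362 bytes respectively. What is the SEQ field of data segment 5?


The SYN occupies sequence number ISN = 60166, so the first data byte is ISN + 1 = 60167.
SEQ of data segment i = (ISN + 1) + sum of payload sizes of segments 1..i-1.
Segment 1: SEQ = 60167, payload = 274 bytes
Segment 2: SEQ = 60441, payload = 1406 bytes
Segment 3: SEQ = 61847, payload = 739 bytes
Segment 4: SEQ = 62586, payload = 1060 bytes
Segment 5: SEQ = 63646, payload = 1362 bytes
SEQ of segment 5 = 60167 + 274 + 1406 + 739 + 1060 = 63646

63646


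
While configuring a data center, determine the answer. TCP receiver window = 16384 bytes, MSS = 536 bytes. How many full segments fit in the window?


Given: RWND = 16384 bytes, MSS = 536 bytes
Full segments = floor(RWND / MSS)
Full segments = floor(16384 / 536)
Full segments = floor(30.5672) = 30

30


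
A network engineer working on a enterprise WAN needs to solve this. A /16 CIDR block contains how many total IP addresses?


Given: CIDR prefix /16
Host bits = 32 - 16 = 16
Total addresses = 2^16 = 65536

65536


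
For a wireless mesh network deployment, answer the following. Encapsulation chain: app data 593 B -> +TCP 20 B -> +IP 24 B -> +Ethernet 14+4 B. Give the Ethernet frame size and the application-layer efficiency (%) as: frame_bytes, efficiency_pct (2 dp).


TCP segment = 593 + 20 = 613 B
IP packet = 613 + 24 = 637 B
Ethernet frame = 637 + 14 + 4 = 655 B
Efficiency = app / frame = 593 / 655 = 0.905344 = 90.5344% -> 90.53% (2 dp)

655, 90.53


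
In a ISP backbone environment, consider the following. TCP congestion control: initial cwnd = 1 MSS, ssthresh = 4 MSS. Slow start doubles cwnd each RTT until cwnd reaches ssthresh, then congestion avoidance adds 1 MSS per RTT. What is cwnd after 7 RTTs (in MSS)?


RTT 0: cwnd = 1 MSS (initial)
RTT 1: cwnd = 2 MSS (slow start, doubled)
RTT 2: cwnd = 4 MSS (slow start, doubled)
RTT 3: cwnd = 5 MSS (congestion avoidance, +1)
RTT 4: cwnd = 6 MSS (congestion avoidance, +1)
RTT 5: cwnd = 7 MSS (congestion avoidance, +1)
RTT 6: cwnd = 8 MSS (congestion avoidance, +1)
RTT 7: cwnd = 9 MSS (congestion avoidance, +1)

9


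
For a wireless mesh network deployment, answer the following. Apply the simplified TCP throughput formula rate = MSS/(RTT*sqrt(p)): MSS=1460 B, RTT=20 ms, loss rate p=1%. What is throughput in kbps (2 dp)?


Given: MSS = 1460 bytes, RTT = 20 ms, loss = 1%
RTT in seconds = 20 / 1000 = 0.02
Loss rate = 1% = 0.01
sqrt(loss) = sqrt(0.01) = 0.1
Throughput (bytes/s) = 1460 / (0.02 * 0.1) = 730000.0000
Throughput (kbps) = 730000.0000 * 8 / 1000 = 5840.000000 -> 5840.00 kbps (2 dp)

5840.00


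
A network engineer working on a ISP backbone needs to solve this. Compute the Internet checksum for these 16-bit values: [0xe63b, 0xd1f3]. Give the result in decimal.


Given words: [0xe63b, 0xd1f3]
Step 1: Sum all words
Raw sum = 58939 + 53747 = 112686
Step 2: Fold carry: (47150 + 1) = 47151
One's complement = ~47151 & 0xFFFF = 18384

18384


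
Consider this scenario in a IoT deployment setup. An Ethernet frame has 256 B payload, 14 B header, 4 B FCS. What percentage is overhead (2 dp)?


Given: payload = 256 B, header = 14 B, trailer = 4 B
Overhead bytes = header + trailer = 14 + 4 = 18
Total frame = payload + overhead = 256 + 18 = 274
Overhead % = 18 / 274 * 100 = 6.5693% -> 6.57% (2 dp)

6.57


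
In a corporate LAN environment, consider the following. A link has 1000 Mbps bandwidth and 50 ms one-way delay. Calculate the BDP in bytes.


Given: bandwidth = 1000 Mbps, delay = 50 ms
BDP in bits = 1000 * 10^6 * 50 / 1000
BDP in bits = 50000000
BDP in bytes = 50000000 / 8 = 6250000

6250000


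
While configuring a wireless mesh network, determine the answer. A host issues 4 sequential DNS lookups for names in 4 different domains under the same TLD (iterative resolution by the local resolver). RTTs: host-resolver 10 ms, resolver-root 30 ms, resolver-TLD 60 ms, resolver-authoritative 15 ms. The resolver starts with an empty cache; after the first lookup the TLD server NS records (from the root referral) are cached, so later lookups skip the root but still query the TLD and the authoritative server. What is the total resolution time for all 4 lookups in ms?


Lookup 1 (cold cache): local + root + TLD + auth = 10 + 30 + 60 + 15 = 115 ms
Lookups 2..4 (TLD NS cached -> skip root; new domain -> still ask TLD and auth): local + TLD + auth = 10 + 60 + 15 = 85 ms each
Remaining 3 lookups: 3 * 85 = 255 ms
Total = 115 + 255 = 370 ms

370


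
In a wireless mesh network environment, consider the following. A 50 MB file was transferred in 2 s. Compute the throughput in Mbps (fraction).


Given: file = 50 MB, time = 2 s
File in Mb = 50 * 8 = 400 Mb
Throughput = 400 / 2 Mbps
Throughput = 200 Mbps

200


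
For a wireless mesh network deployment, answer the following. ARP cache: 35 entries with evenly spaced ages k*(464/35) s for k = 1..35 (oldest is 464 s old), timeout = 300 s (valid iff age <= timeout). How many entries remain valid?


Ages are k * 464/35 s for k = 1..35 (spacing = 13.2571 s).
Entry k is valid iff k * 464/35 <= 300 iff k <= 35 * 300 / 464 = 22.6293
n_valid = floor(22.6293) = 22
(n_stale = 35 - 22 = 13)

22


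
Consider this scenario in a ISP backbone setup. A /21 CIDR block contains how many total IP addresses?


Given: CIDR prefix /21
Host bits = 32 - 21 = 11
Total addresses = 2^11 = 2048

2048


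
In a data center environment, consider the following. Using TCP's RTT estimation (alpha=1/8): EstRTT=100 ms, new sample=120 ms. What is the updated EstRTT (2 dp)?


Given: EstRTT = 100 ms, SampleRTT = 120 ms, alpha = 1/8
New EstRTT = (1 - alpha) * EstRTT + alpha * SampleRTT
(7/8) * 100 = 87.5
(1/8) * 120 = 15
New EstRTT = 87.5 + 15 = 102.5 ms -> 102.50 ms (2 dp)

102.50


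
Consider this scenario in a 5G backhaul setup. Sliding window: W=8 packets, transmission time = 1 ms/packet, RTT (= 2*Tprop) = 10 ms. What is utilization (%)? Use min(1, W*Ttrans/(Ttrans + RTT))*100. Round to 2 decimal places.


Given: W = 8, Ttrans = 1 ms, RTT = 10 ms (= 2 * Tprop, Tprop = 5 ms)
Cycle time = Ttrans + RTT = 1 + 10 = 11 ms (first packet sent until its ACK returns)
W * Ttrans = 8 * 1 = 8 ms of sending per cycle
W * Ttrans / (Ttrans + RTT) = 8 / 11 = 0.727273
U = min(1, 0.727273) = 0.727273
U% = 72.73%

72.73


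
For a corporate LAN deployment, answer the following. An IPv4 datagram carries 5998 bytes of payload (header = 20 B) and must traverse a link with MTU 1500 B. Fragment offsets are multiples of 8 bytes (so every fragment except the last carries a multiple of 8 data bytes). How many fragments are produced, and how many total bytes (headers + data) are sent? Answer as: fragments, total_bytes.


Max data per non-final fragment = floor((MTU - header)/8)*8 = floor((1500 - 20)/8)*8 = floor(1480/8)*8 = 1480 B
Final fragment needs no 8-byte alignment: it can carry up to MTU - header = 1480 B
Non-final fragments needed = ceil((payload - 1480) / 1480) = ceil(4518/1480) = ceil(3.0527) = 4
Number of fragments = 4 + 1 = 5
Fragment sizes (data): 4 * 1480 B + 78 B (last, 78 <= 1480 OK)
Total bytes sent = payload + n_frags * header = 5998 + 5*20 = 5998 + 100 = 6098 B

5, 6098


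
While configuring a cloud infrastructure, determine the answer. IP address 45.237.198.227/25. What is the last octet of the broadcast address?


Given: IP = 45.237.198.227, prefix = /25
Host bits = 32 - 25 = 7
Network last octet = 227 AND mask = 128
Host part size = 2^7 - 1 = 127
Broadcast last octet = 128 OR 127 = 255

255


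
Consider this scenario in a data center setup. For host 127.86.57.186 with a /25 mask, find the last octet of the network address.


Given: IP = 127.86.57.186, prefix = /25
Subnet mask = 255.255.255.128
Last octet of IP: 186
Last octet of mask: 128
Network last octet = 186 AND 128 = 128

128


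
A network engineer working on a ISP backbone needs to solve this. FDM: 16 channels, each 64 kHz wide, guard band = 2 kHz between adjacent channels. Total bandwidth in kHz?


Given: 16 channels, 64 kHz each, guard = 2 kHz
Channel bandwidth = 16 * 64 = 1024 kHz
Guard bands = 15 gaps * 2 kHz = 30 kHz
Total = 1024 + 30 = 1054 kHz

1054


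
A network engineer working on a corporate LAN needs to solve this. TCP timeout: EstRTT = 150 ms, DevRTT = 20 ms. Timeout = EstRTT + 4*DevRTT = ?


Given: EstRTT = 150 ms, DevRTT = 20 ms
Timeout = EstRTT + 4 * DevRTT
4 * DevRTT = 4 * 20 = 80
Timeout = 150 + 80 = 230 ms

230


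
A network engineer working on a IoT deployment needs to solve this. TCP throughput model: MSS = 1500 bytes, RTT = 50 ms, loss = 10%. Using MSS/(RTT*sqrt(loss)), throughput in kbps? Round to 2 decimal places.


Given: MSS = 1500 bytes, RTT = 50 ms, loss = 10%
RTT in seconds = 50 / 1000 = 0.05
Loss rate = 10% = 0.1
sqrt(loss) = sqrt(0.1) = 0.316227766017
Throughput (bytes/s) = 1500 / (0.05 * 0.316227766017) = 94868.3298
Throughput (kbps) = 94868.3298 * 8 / 1000 = 758.946638 -> 758.95 kbps (2 dp)

758.95


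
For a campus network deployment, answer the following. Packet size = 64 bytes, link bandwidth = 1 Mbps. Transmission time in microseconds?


Given: packet = 64 bytes, bandwidth = 1 Mbps
Packet in bits = 64 * 8 = 512 bits
Bandwidth = 1 * 10^6 = 1000000 bps
Time = 512 / 1000000 seconds
Time in us = 512 * 10^6 / 1000000 = 512

512


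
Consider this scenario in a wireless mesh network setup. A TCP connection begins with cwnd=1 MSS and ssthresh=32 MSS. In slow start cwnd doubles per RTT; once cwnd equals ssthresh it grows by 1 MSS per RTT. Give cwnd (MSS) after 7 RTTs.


RTT 0: cwnd = 1 MSS (initial)
RTT 1: cwnd = 2 MSS (slow start, doubled)
RTT 2: cwnd = 4 MSS (slow start, doubled)
RTT 3: cwnd = 8 MSS (slow start, doubled)
RTT 4: cwnd = 16 MSS (slow start, doubled)
RTT 5: cwnd = 32 MSS (slow start, doubled)
RTT 6: cwnd = 33 MSS (congestion avoidance, +1)
RTT 7: cwnd = 34 MSS (congestion avoidance, +1)

34


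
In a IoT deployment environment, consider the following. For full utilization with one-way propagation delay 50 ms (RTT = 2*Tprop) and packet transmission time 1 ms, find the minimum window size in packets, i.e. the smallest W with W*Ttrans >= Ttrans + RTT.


Given: Ttrans = 1 ms, RTT = 100 ms (= 2 * Tprop, Tprop = 50 ms)
Time until first ACK returns = Ttrans + RTT = 1 + 100 = 101 ms
Need W * Ttrans >= Ttrans + RTT  ->  W >= (Ttrans + RTT) / Ttrans
(Ttrans + RTT) / Ttrans = 101 / 1 = 101
W_min = ceil(101) = 101

101


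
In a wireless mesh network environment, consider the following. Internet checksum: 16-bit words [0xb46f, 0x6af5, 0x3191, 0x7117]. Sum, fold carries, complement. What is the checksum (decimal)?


Given words: [0xb46f, 0x6af5, 0x3191, 0x7117]
Step 1: Sum all words
Raw sum = 46191 + 27381 + 12689 + 28951 = 115212
Step 2: Fold carry: (49676 + 1) = 49677
One's complement = ~49677 & 0xFFFF = 15858

15858


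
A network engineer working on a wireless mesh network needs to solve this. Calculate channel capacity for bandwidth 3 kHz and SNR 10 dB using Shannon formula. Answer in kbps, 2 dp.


Given: B = 3 kHz, SNR = 10 dB
SNR linear = 10^(10/10) = 10
1 + SNR = 11
log2(11) = 3.4594316186
C = 3 * 1000 * 3.4594316186 = 10378.2949 bps
C = 10.378295 kbps -> 10.38 kbps (2 dp)

10.38


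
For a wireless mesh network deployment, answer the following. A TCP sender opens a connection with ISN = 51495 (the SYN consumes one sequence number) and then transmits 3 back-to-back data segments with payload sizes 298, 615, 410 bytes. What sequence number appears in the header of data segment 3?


The SYN occupies sequence number ISN = 51495, so the first data byte is ISN + 1 = 51496.
SEQ of data segment i = (ISN + 1) + sum of payload sizes of segments 1..i-1.
Segment 1: SEQ = 51496, payload = 298 bytes
Segment 2: SEQ = 51794, payload = 615 bytes
Segment 3: SEQ = 52409, payload = 410 bytes
SEQ of segment 3 = 51496 + 298 + 615 = 52409

52409


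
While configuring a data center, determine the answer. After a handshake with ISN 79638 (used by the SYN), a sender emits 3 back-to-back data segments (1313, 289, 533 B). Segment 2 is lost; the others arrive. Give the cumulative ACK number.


SYN uses sequence number 79638; first data byte = ISN + 1 = 79639.
Segment 1: SEQ = 79639, len = 1313 B, covers [79639, 80951]
Segment 2: SEQ = 80952, len = 289 B, covers [80952, 81240] [LOST]
Segment 3: SEQ = 81241, len = 533 B, covers [81241, 81773]
In-order data received: bytes [79639, 80951] (segments 1..1).
Segment 2 missing -> gap begins at byte 80952; later segments buffered out of order.
Cumulative ACK = next expected in-order byte = 79639 + 1313 = 80952

80952


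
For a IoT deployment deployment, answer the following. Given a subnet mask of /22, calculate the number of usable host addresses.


Given: subnet mask /22
Host bits = 32 - 22 = 10
Total addresses = 2^10 = 1024
Usable hosts = 1024 - 2 (network + broadcast) = 1022

1022


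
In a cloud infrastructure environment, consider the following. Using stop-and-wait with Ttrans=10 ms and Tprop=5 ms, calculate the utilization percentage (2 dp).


Given: Ttrans = 10 ms, Tprop = 5 ms
RTT = 2 * Tprop = 2 * 5 = 10 ms
U = Ttrans / (Ttrans + RTT)
U = 10 / (10 + 10)
U = 10 / 20 = 0.5
U% = 50.00%

50.00


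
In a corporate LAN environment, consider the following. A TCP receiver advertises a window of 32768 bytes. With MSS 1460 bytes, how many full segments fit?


Given: RWND = 32768 bytes, MSS = 1460 bytes
Full segments = floor(RWND / MSS)
Full segments = floor(32768 / 1460)
Full segments = floor(22.4438) = 22

22


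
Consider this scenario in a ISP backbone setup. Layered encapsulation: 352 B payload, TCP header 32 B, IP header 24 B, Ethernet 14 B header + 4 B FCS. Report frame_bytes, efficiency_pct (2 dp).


TCP segment = 352 + 32 = 384 B
IP packet = 384 + 24 = 408 B
Ethernet frame = 408 + 14 + 4 = 426 B
Efficiency = app / frame = 352 / 426 = 0.826291 = 82.6291% -> 82.63% (2 dp)

426, 82.63


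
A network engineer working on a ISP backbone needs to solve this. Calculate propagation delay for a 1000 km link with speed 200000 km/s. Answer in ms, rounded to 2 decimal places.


Given: distance = 1000 km, speed = 200000 km/s
Delay = distance / speed = 1000 / 200000 seconds
Delay in ms = 1000 * 1000 / 200000
Delay = 5.0000 ms
Rounded to 2 dp = 5.00 ms

5.00


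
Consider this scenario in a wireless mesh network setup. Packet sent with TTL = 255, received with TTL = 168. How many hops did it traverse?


Given: initial TTL = 255, received TTL = 168
Hops = initial TTL - received TTL
Hops = 255 - 168 = 87

87


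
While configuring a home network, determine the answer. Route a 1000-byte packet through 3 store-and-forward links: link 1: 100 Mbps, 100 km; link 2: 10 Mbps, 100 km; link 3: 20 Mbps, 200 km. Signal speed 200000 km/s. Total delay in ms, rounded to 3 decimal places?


Packet = 1000 bytes = 8000 bits. Store-and-forward: sum (t_trans + t_prop) per link.
Link 1: t_trans = 8000/(100*10^6) s = 0.0800 ms; t_prop = 100/200000 s = 0.5000 ms; subtotal = 0.5800 ms
Link 2: t_trans = 8000/(10*10^6) s = 0.8000 ms; t_prop = 100/200000 s = 0.5000 ms; subtotal = 1.3000 ms
Link 3: t_trans = 8000/(20*10^6) s = 0.4000 ms; t_prop = 200/200000 s = 1.0000 ms; subtotal = 1.4000 ms
End-to-end = 0.5800 + 1.3000 + 1.4000 = 3.2800 ms -> 3.280 ms (3 dp)

3.280


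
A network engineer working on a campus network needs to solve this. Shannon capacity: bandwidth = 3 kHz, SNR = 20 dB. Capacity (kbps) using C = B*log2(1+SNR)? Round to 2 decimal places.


Given: B = 3 kHz, SNR = 20 dB
SNR linear = 10^(20/10) = 100
1 + SNR = 101
log2(101) = 6.6582114828
C = 3 * 1000 * 6.6582114828 = 19974.6344 bps
C = 19.974634 kbps -> 19.97 kbps (2 dp)

19.97


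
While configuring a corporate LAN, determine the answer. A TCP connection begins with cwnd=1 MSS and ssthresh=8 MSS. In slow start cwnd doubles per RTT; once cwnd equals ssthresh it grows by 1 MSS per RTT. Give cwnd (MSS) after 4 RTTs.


RTT 0: cwnd = 1 MSS (initial)
RTT 1: cwnd = 2 MSS (slow start, doubled)
RTT 2: cwnd = 4 MSS (slow start, doubled)
RTT 3: cwnd = 8 MSS (slow start, doubled)
RTT 4: cwnd = 9 MSS (congestion avoidance, +1)

9


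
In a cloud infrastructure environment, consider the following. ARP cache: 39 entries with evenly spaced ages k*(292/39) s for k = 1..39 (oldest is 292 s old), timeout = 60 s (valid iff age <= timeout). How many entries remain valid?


Ages are k * 292/39 s for k = 1..39 (spacing = 7.4872 s).
Entry k is valid iff k * 292/39 <= 60 iff k <= 39 * 60 / 292 = 8.0137
n_valid = floor(8.0137) = 8
(n_stale = 39 - 8 = 31)

8


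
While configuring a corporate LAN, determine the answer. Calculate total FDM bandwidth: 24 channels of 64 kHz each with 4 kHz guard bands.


Given: 24 channels, 64 kHz each, guard = 4 kHz
Channel bandwidth = 24 * 64 = 1536 kHz
Guard bands = 23 gaps * 4 kHz = 92 kHz
Total = 1536 + 92 = 1628 kHz

1628


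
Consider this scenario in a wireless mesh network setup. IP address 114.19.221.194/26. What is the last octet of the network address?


Given: IP = 114.19.221.194, prefix = /26
Subnet mask = 255.255.255.192
Last octet of IP: 194
Last octet of mask: 192
Network last octet = 194 AND 192 = 192

192


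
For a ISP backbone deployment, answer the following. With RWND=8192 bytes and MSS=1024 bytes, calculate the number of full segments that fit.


Given: RWND = 8192 bytes, MSS = 1024 bytes
Full segments = floor(RWND / MSS)
Full segments = floor(8192 / 1024)
Full segments = floor(8.0) = 8

8


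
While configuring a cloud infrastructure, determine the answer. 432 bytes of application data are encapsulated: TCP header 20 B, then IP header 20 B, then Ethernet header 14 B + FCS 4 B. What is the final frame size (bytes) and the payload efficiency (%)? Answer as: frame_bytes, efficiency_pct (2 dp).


TCP segment = 432 + 20 = 452 B
IP packet = 452 + 20 = 472 B
Ethernet frame = 472 + 14 + 4 = 490 B
Efficiency = app / frame = 432 / 490 = 0.881633 = 88.1633% -> 88.16% (2 dp)

490, 88.16


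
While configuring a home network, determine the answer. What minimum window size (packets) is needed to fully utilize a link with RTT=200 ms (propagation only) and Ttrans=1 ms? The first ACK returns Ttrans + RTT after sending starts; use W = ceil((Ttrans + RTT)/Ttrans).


Given: Ttrans = 1 ms, RTT = 200 ms (= 2 * Tprop, Tprop = 100 ms)
Time until first ACK returns = Ttrans + RTT = 1 + 200 = 201 ms
Need W * Ttrans >= Ttrans + RTT  ->  W >= (Ttrans + RTT) / Ttrans
(Ttrans + RTT) / Ttrans = 201 / 1 = 201
W_min = ceil(201) = 201

201


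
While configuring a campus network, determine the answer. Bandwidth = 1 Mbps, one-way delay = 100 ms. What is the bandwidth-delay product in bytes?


Given: bandwidth = 1 Mbps, delay = 100 ms
BDP in bits = 1 * 10^6 * 100 / 1000
BDP in bits = 100000
BDP in bytes = 100000 / 8 = 12500

12500


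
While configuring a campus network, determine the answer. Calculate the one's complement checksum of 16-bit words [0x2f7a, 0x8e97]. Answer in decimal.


Given words: [0x2f7a, 0x8e97]
Step 1: Sum all words
Raw sum = 12154 + 36503 = 48657
One's complement = ~48657 & 0xFFFF = 16878

16878


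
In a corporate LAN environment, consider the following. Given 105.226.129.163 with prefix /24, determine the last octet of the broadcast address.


Given: IP = 105.226.129.163, prefix = /24
Host bits = 32 - 24 = 8
Network last octet = 163 AND mask = 0
Host part size = 2^8 - 1 = 255
Broadcast last octet = 0 OR 255 = 255

255


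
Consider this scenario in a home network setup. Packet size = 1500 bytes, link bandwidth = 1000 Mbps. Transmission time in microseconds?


Given: packet = 1500 bytes, bandwidth = 1000 Mbps
Packet in bits = 1500 * 8 = 12000 bits
Bandwidth = 1000 * 10^6 = 1000000000 bps
Time = 12000 / 1000000000 seconds
Time in us = 12000 * 10^6 / 1000000000 = 12

12


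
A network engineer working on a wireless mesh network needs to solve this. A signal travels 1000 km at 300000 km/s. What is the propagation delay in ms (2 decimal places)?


Given: distance = 1000 km, speed = 300000 km/s
Delay = distance / speed = 1000 / 300000 seconds
Delay in ms = 1000 * 1000 / 300000
Delay = 3.3333 ms
Rounded to 2 dp = 3.33 ms

3.33


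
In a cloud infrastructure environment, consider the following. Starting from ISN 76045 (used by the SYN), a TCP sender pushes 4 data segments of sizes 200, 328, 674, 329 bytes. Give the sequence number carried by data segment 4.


The SYN occupies sequence number ISN = 76045, so the first data byte is ISN + 1 = 76046.
SEQ of data segment i = (ISN + 1) + sum of payload sizes of segments 1..i-1.
Segment 1: SEQ = 76046, payload = 200 bytes
Segment 2: SEQ = 76246, payload = 328 bytes
Segment 3: SEQ = 76574, payload = 674 bytes
Segment 4: SEQ = 77248, payload = 329 bytes
SEQ of segment 4 = 76046 + 200 + 328 + 674 = 77248

77248


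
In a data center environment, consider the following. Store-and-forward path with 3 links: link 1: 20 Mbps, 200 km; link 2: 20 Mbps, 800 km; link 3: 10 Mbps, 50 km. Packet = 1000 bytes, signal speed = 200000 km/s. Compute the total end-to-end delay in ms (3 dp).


Packet = 1000 bytes = 8000 bits. Store-and-forward: sum (t_trans + t_prop) per link.
Link 1: t_trans = 8000/(20*10^6) s = 0.4000 ms; t_prop = 200/200000 s = 1.0000 ms; subtotal = 1.4000 ms
Link 2: t_trans = 8000/(20*10^6) s = 0.4000 ms; t_prop = 800/200000 s = 4.0000 ms; subtotal = 4.4000 ms
Link 3: t_trans = 8000/(10*10^6) s = 0.8000 ms; t_prop = 50/200000 s = 0.2500 ms; subtotal = 1.0500 ms
End-to-end = 1.4000 + 4.4000 + 1.0500 = 6.8500 ms -> 6.850 ms (3 dp)

6.850


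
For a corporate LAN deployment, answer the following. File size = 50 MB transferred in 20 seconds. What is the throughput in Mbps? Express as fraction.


Given: file = 50 MB, time = 20 s
File in Mb = 50 * 8 = 400 Mb
Throughput = 400 / 20 Mbps
Throughput = 20 Mbps

20


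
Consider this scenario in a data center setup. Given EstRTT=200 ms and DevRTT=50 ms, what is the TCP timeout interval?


Given: EstRTT = 200 ms, DevRTT = 50 ms
Timeout = EstRTT + 4 * DevRTT
4 * DevRTT = 4 * 50 = 200
Timeout = 200 + 200 = 400 ms

400


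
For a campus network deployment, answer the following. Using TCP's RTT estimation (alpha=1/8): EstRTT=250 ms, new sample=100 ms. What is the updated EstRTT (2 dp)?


Given: EstRTT = 250 ms, SampleRTT = 100 ms, alpha = 1/8
New EstRTT = (1 - alpha) * EstRTT + alpha * SampleRTT
(7/8) * 250 = 218.75
(1/8) * 100 = 12.5
New EstRTT = 218.75 + 12.5 = 231.25 ms -> 231.25 ms (2 dp)

231.25


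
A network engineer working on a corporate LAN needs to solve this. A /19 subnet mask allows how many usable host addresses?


Given: subnet mask /19
Host bits = 32 - 19 = 13
Total addresses = 2^13 = 8192
Usable hosts = 8192 - 2 (network + broadcast) = 8190

8190


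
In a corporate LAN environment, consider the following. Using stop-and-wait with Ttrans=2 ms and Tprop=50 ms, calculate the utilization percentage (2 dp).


Given: Ttrans = 2 ms, Tprop = 50 ms
RTT = 2 * Tprop = 2 * 50 = 100 ms
U = Ttrans / (Ttrans + RTT)
U = 2 / (2 + 100)
U = 2 / 102 = 0.019608
U% = 1.96%

1.96


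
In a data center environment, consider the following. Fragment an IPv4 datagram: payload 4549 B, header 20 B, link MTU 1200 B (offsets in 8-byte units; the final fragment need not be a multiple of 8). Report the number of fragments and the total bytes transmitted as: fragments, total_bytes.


Max data per non-final fragment = floor((MTU - header)/8)*8 = floor((1200 - 20)/8)*8 = floor(1180/8)*8 = 1176 B
Final fragment needs no 8-byte alignment: it can carry up to MTU - header = 1180 B
Non-final fragments needed = ceil((payload - 1180) / 1176) = ceil(3369/1176) = ceil(2.8648) = 3
Number of fragments = 3 + 1 = 4
Fragment sizes (data): 3 * 1176 B + 1021 B (last, 1021 <= 1180 OK)
Total bytes sent = payload + n_frags * header = 4549 + 4*20 = 4549 + 80 = 4629 B

4, 4629
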